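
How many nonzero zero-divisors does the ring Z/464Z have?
Z/464Z has 239 nonzero zero-divisors

In Z/464Z each nonzero element is either a unit (gcd with 464 is 1) or a zero-divisor (gcd > 1). The number of units is φ(464): factorise 464 = 2^4 · 29, so φ(464) = (2^4 − 2^3) · (29 − 1) = 8 · 28 = 224. The nonzero elements number 464 − 1 = 463. Hence the nonzero zero-divisors number 463 − 224 = 239.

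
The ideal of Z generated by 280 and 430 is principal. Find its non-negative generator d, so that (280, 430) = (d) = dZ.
(280, 430) = (10); d = 10

In the PID Z, (a, b) is generated by gcd(a, b). Compute gcd(430, 280) with the extended Euclidean algorithm, tracking rows (r, s, t) with s·430 + t·280 = r:
  row A: (430, 1, 0)   [1·430 + 0·280 = 430]
  row B: (280, 0, 1)   [0·430 + 1·280 = 280]
  430 = 1·280 + 150   → row C = row A − 1·row B = (150, 1, −1)   [check: 1·430 − 1·280 = 150]
  280 = 1·150 + 130   → row D = row B − 1·row C = (130, −1, 2)   [check: −1·430 + 2·280 = 130]
  150 = 1·130 + 20   → row E = row C − 1·row D = (20, 2, −3)   [check: 2·430 − 3·280 = 20]
  130 = 6·20 + 10   → row F = row D − 6·row E = (10, −13, 20)   [check: −13·430 + 20·280 = 10]
  20 = 2·10 + 0   → remainder 0, stop. gcd = 10 (last nonzero row F).
So gcd(280, 430) = 10, with Bézout identity −13·430 + 20·280 = 10. Containment (⊇): the Bézout identity exhibits 10 as an element of (280, 430), giving (10) ⊆ (280, 430). Containment (⊆): since 10 | 280 and 10 | 430 (280 = 10·28, 430 = 10·43), every Z-linear combination of 280 and 430 is divisible by 10, so (280, 430) ⊆ (10). Therefore (280, 430) = (10), d = 10.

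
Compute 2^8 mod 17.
1

Use repeated squaring. Binary(8) = 1000. Walk through the bits of the exponent 8 left-to-right: at each bit after the leading one, square the running value, then multiply by 2 if the bit is 1 (always reducing mod 17):
  bit 1 = 1 (leading): start with 2.
  bit 2 = 0: square 2^2 = 4 (mod 17).
  bit 3 = 0: square 4^2 = 16 (mod 17).
  bit 4 = 0: square 16^2 = 256 ≡ 1 (mod 17).
Final value: 2^8 ≡ 1 (mod 17).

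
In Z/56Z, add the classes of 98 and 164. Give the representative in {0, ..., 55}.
38

Reduce the summands first: 98 ≡ 42, 164 ≡ 52 (mod 56), so 98 + 164 ≡ 42 + 52 (mod 56). 42 + 52 = 94; 94 = 1·56 + 38, so (98 + 164) mod 56 = 38.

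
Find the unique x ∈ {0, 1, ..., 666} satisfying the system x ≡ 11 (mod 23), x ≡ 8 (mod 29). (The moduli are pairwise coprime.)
The moduli 23, 29 are pairwise coprime, so by the CRT there is a unique solution mod 23·29 = 667.
Solve by successive substitution. Start with x ≡ 11 (mod 23).
  Combine with x ≡ 8 (mod 29): write x = 11 + 23·t and require 11 + 23·t ≡ 8 (mod 29), i.e. 23·t ≡ 8 − 11 ≡ 26 (mod 29). Since 23^(−1) ≡ 24 (mod 29), t ≡ 24·26 ≡ 15 (mod 29). So x ≡ 11 + 23·15 = 356 (mod 667).
Unique solution in [0, 667): x = 356.

Final answer: x ≡ 356 (mod 667); the representative in [0, 667) is 356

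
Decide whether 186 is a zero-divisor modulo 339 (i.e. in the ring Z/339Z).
gcd(186, 339) = 3 > 1, so 186 is not a unit in Z/339Z. In Z/nZ every nonzero non-unit is a zero-divisor: explicitly, take b = 339/gcd = 113 ≠ 0 (mod 339); then 186·113 = 21018 = 62·339, i.e. 186·113 ≡ 0 (mod 339). So 186 is a zero-divisor.

Final answer: YES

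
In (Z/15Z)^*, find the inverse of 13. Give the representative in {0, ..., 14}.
Apply the extended Euclidean algorithm to (15, 13), tracking rows (r, s, t) with s·15 + t·13 = r. Each division r_prev = q·r_cur + r_new produces the new row as (previous row) − q·(current row):
  row A: (15, 1, 0)   [1·15 + 0·13 = 15]
  row B: (13, 0, 1)   [0·15 + 1·13 = 13]
  15 = 1·13 + 2   → row C = row A − 1·row B = (2, 1, −1)   [check: 1·15 − 1·13 = 2]
  13 = 6·2 + 1   → row D = row B − 6·row C = (1, −6, 7)   [check: −6·15 + 7·13 = 1]
  2 = 2·1 + 0   → remainder 0, stop. gcd = 1 (last nonzero row D).
The gcd is 1, so 13 is invertible mod 15. The last nonzero row gives −6·15 + 7·13 = 1, so t = 7. So 13^(−1) ≡ 7 (mod 15). Verify: 13 · 7 = 91 ≡ 1 (mod 15). ✓

Final answer: 13^(−1) ≡ 7 (mod 15)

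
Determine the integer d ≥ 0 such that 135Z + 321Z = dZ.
In the PID Z, (a, b) is generated by gcd(a, b). Compute gcd(321, 135) with the extended Euclidean algorithm, tracking rows (r, s, t) with s·321 + t·135 = r:
  row A: (321, 1, 0)   [1·321 + 0·135 = 321]
  row B: (135, 0, 1)   [0·321 + 1·135 = 135]
  321 = 2·135 + 51   → row C = row A − 2·row B = (51, 1, −2)   [check: 1·321 − 2·135 = 51]
  135 = 2·51 + 33   → row D = row B − 2·row C = (33, −2, 5)   [check: −2·321 + 5·135 = 33]
  51 = 1·33 + 18   → row E = row C − 1·row D = (18, 3, −7)   [check: 3·321 − 7·135 = 18]
  33 = 1·18 + 15   → row F = row D − 1·row E = (15, −5, 12)   [check: −5·321 + 12·135 = 15]
  18 = 1·15 + 3   → row G = row E − 1·row F = (3, 8, −19)   [check: 8·321 − 19·135 = 3]
  15 = 5·3 + 0   → remainder 0, stop. gcd = 3 (last nonzero row G).
So gcd(135, 321) = 3, with Bézout identity 8·321 − 19·135 = 3. Containment (⊇): the Bézout identity exhibits 3 as an element of (135, 321), giving (3) ⊆ (135, 321). Containment (⊆): since 3 | 135 and 3 | 321 (135 = 3·45, 321 = 3·107), every Z-linear combination of 135 and 321 is divisible by 3, so (135, 321) ⊆ (3). Therefore (135, 321) = (3), d = 3.

Final answer: (135, 321) = (3); d = 3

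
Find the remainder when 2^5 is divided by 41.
Use repeated squaring. Binary(5) = 101. Walk through the bits of the exponent 5 left-to-right: at each bit after the leading one, square the running value, then multiply by 2 if the bit is 1 (always reducing mod 41):
  bit 1 = 1 (leading): start with 2.
  bit 2 = 0: square 2^2 = 4 (mod 41).
  bit 3 = 1: square 4^2 = 16; bit is 1, so multiply 16·2 = 32 (mod 41).
Final value: 2^5 ≡ 32 (mod 41).

Final answer: 32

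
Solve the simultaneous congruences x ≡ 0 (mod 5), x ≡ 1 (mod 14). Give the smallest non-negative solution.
The moduli 5, 14 are pairwise coprime, so by the CRT there is a unique solution mod 5·14 = 70.
Solve by successive substitution. Start with x ≡ 0 (mod 5).
  Combine with x ≡ 1 (mod 14): write x = 5·t and require 5·t ≡ 1 (mod 14). Since 5^(−1) ≡ 3 (mod 14), t ≡ 3·1 ≡ 3 (mod 14). So x ≡ 5·3 = 15 (mod 70).
Unique solution in [0, 70): x = 15.

Final answer: x ≡ 15 (mod 70); the representative in [0, 70) is 15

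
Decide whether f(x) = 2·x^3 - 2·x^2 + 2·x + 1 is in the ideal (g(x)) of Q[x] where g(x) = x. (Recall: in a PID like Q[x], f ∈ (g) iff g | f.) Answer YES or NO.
NO

In Q[x] the ideal (g) consists of all multiples of g, so f ∈ (g) iff g | f, i.e. iff the remainder of f on division by g is 0. Divide f by g (g is monic, so eliminate the leading term of the running remainder at each step):
  leading term 2·x^3: subtract (2·x^2)·g(x) = 2·x^3, leaving -2·x^2 + 2·x + 1
  leading term -2·x^2: subtract (-2·x)·g(x) = -2·x^2, leaving 2·x + 1
  leading term 2·x: subtract (2)·g(x) = 2·x, leaving 1
The remainder r(x) = 1 ≠ 0 (and deg r < deg g), so g ∤ f, i.e. f ∉ (g).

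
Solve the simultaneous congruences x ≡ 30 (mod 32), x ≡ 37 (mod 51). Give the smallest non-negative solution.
The moduli 32, 51 are pairwise coprime, so by the CRT there is a unique solution mod 32·51 = 1632.
Solve by successive substitution. Start with x ≡ 30 (mod 32).
  Combine with x ≡ 37 (mod 51): write x = 30 + 32·t and require 30 + 32·t ≡ 37 (mod 51), i.e. 32·t ≡ 37 − 30 ≡ 7 (mod 51). Since 32^(−1) ≡ 8 (mod 51), t ≡ 8·7 ≡ 5 (mod 51). So x ≡ 30 + 32·5 = 190 (mod 1632).
Unique solution in [0, 1632): x = 190.

Final answer: x ≡ 190 (mod 1632); the representative in [0, 1632) is 190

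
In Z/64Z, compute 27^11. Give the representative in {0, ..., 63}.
Use repeated squaring. Binary(11) = 1011. Walk through the bits of the exponent 11 left-to-right: at each bit after the leading one, square the running value, then multiply by 27 if the bit is 1 (always reducing mod 64):
  bit 1 = 1 (leading): start with 27.
  bit 2 = 0: square 27^2 = 729 ≡ 25 (mod 64).
  bit 3 = 1: square 25^2 = 625 ≡ 49; bit is 1, so multiply 49·27 = 1323 ≡ 43 (mod 64).
  bit 4 = 1: square 43^2 = 1849 ≡ 57; bit is 1, so multiply 57·27 = 1539 ≡ 3 (mod 64).
Final value: 27^11 ≡ 3 (mod 64).

Final answer: 3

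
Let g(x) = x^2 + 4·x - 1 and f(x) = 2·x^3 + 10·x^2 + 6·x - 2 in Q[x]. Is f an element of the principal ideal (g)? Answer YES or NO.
YES

In Q[x] the ideal (g) consists of all multiples of g, so f ∈ (g) iff g | f, i.e. iff the remainder of f on division by g is 0. Divide f by g (g is monic, so eliminate the leading term of the running remainder at each step):
  leading term 2·x^3: subtract (2·x)·g(x) = 2·x^3 + 8·x^2 - 2·x, leaving 2·x^2 + 8·x - 2
  leading term 2·x^2: subtract (2)·g(x) = 2·x^2 + 8·x - 2, leaving 0
The remainder is 0, so f(x) = g(x) · h(x) with h(x) = 2·x + 2. Hence g | f, i.e. f ∈ (g).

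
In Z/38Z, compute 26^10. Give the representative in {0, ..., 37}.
Use repeated squaring. Binary(10) = 1010. Walk through the bits of the exponent 10 left-to-right: at each bit after the leading one, square the running value, then multiply by 26 if the bit is 1 (always reducing mod 38):
  bit 1 = 1 (leading): start with 26.
  bit 2 = 0: square 26^2 = 676 ≡ 30 (mod 38).
  bit 3 = 1: square 30^2 = 900 ≡ 26; bit is 1, so multiply 26·26 = 676 ≡ 30 (mod 38).
  bit 4 = 0: square 30^2 = 900 ≡ 26 (mod 38).
Final value: 26^10 ≡ 26 (mod 38).

Final answer: 26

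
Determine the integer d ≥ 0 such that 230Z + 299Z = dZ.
In the PID Z, (a, b) is generated by gcd(a, b). Compute gcd(299, 230) with the extended Euclidean algorithm, tracking rows (r, s, t) with s·299 + t·230 = r:
  row A: (299, 1, 0)   [1·299 + 0·230 = 299]
  row B: (230, 0, 1)   [0·299 + 1·230 = 230]
  299 = 1·230 + 69   → row C = row A − 1·row B = (69, 1, −1)   [check: 1·299 − 1·230 = 69]
  230 = 3·69 + 23   → row D = row B − 3·row C = (23, −3, 4)   [check: −3·299 + 4·230 = 23]
  69 = 3·23 + 0   → remainder 0, stop. gcd = 23 (last nonzero row D).
So gcd(230, 299) = 23, with Bézout identity −3·299 + 4·230 = 23. Containment (⊇): the Bézout identity exhibits 23 as an element of (230, 299), giving (23) ⊆ (230, 299). Containment (⊆): since 23 | 230 and 23 | 299 (230 = 23·10, 299 = 23·13), every Z-linear combination of 230 and 299 is divisible by 23, so (230, 299) ⊆ (23). Therefore (230, 299) = (23), d = 23.

Final answer: (230, 299) = (23); d = 23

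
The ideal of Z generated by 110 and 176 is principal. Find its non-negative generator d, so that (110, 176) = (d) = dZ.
(110, 176) = (22); d = 22

In the PID Z, (a, b) is generated by gcd(a, b). Compute gcd(176, 110) with the extended Euclidean algorithm, tracking rows (r, s, t) with s·176 + t·110 = r:
  row A: (176, 1, 0)   [1·176 + 0·110 = 176]
  row B: (110, 0, 1)   [0·176 + 1·110 = 110]
  176 = 1·110 + 66   → row C = row A − 1·row B = (66, 1, −1)   [check: 1·176 − 1·110 = 66]
  110 = 1·66 + 44   → row D = row B − 1·row C = (44, −1, 2)   [check: −1·176 + 2·110 = 44]
  66 = 1·44 + 22   → row E = row C − 1·row D = (22, 2, −3)   [check: 2·176 − 3·110 = 22]
  44 = 2·22 + 0   → remainder 0, stop. gcd = 22 (last nonzero row E).
So gcd(110, 176) = 22, with Bézout identity 2·176 − 3·110 = 22. Containment (⊇): the Bézout identity exhibits 22 as an element of (110, 176), giving (22) ⊆ (110, 176). Containment (⊆): since 22 | 110 and 22 | 176 (110 = 22·5, 176 = 22·8), every Z-linear combination of 110 and 176 is divisible by 22, so (110, 176) ⊆ (22). Therefore (110, 176) = (22), d = 22.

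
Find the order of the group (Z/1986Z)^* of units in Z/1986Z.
(Z/1986Z)^* consists of the classes a with gcd(a, 1986) = 1, so its order is φ(1986). φ is multiplicative, with φ(p^e) = p^e − p^(e−1). Factorise 1986 = 2 · 3 · 331. Then
  φ(1986) = (2 − 1) · (3 − 1) · (331 − 1) = 1 · 2 · 330 = 660.
Thus |(Z/1986Z)^*| = 660.

Final answer: |(Z/1986Z)^*| = 660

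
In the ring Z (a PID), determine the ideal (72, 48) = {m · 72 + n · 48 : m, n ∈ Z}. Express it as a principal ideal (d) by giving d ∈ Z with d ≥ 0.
In the PID Z, (a, b) is generated by gcd(a, b). Compute gcd(72, 48) with the extended Euclidean algorithm, tracking rows (r, s, t) with s·72 + t·48 = r:
  row A: (72, 1, 0)   [1·72 + 0·48 = 72]
  row B: (48, 0, 1)   [0·72 + 1·48 = 48]
  72 = 1·48 + 24   → row C = row A − 1·row B = (24, 1, −1)   [check: 1·72 − 1·48 = 24]
  48 = 2·24 + 0   → remainder 0, stop. gcd = 24 (last nonzero row C).
So gcd(72, 48) = 24, with Bézout identity 1·72 − 1·48 = 24. Containment (⊇): the Bézout identity exhibits 24 as an element of (72, 48), giving (24) ⊆ (72, 48). Containment (⊆): since 24 | 72 and 24 | 48 (72 = 24·3, 48 = 24·2), every Z-linear combination of 72 and 48 is divisible by 24, so (72, 48) ⊆ (24). Therefore (72, 48) = (24), d = 24.

Final answer: (72, 48) = (24); d = 24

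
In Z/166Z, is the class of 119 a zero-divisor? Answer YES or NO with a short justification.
NO

gcd(119, 166) = 1, so 119 is a unit in Z/166Z (it has a multiplicative inverse). A unit cannot be a zero-divisor: if 119·b ≡ 0 then multiplying both sides by 119^(−1) gives b ≡ 0. So 119 is not a zero-divisor.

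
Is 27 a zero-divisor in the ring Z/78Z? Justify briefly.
YES

gcd(27, 78) = 3 > 1, so 27 is not a unit in Z/78Z. In Z/nZ every nonzero non-unit is a zero-divisor: explicitly, take b = 78/gcd = 26 ≠ 0 (mod 78); then 27·26 = 702 = 9·78, i.e. 27·26 ≡ 0 (mod 78). So 27 is a zero-divisor.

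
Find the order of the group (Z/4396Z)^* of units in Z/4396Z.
|(Z/4396Z)^*| = 1872

(Z/4396Z)^* consists of the classes a with gcd(a, 4396) = 1, so its order is φ(4396). φ is multiplicative, with φ(p^e) = p^e − p^(e−1). Factorise 4396 = 2^2 · 7 · 157. Then
  φ(4396) = (2^2 − 2^1) · (7 − 1) · (157 − 1) = 2 · 6 · 156 = 1872.
Thus |(Z/4396Z)^*| = 1872.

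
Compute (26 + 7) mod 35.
Both summands are already reduced mod 35. 26 + 7 = 33; 33 = 0·35 + 33, so (26 + 7) mod 35 = 33.

Final answer: 33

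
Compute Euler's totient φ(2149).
φ(2149) = 1836

φ is multiplicative, with φ(p^e) = p^e − p^(e−1). Factorise 2149 = 7 · 307. Then
  φ(2149) = (7 − 1) · (307 − 1) = 6 · 306 = 1836.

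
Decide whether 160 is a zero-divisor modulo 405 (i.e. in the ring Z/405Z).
gcd(160, 405) = 5 > 1, so 160 is not a unit in Z/405Z. In Z/nZ every nonzero non-unit is a zero-divisor: explicitly, take b = 405/gcd = 81 ≠ 0 (mod 405); then 160·81 = 12960 = 32·405, i.e. 160·81 ≡ 0 (mod 405). So 160 is a zero-divisor.

Final answer: YES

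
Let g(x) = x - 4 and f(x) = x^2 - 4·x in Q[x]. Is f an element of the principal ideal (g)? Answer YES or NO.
YES

In Q[x] the ideal (g) consists of all multiples of g, so f ∈ (g) iff g | f, i.e. iff the remainder of f on division by g is 0. Divide f by g (g is monic, so eliminate the leading term of the running remainder at each step):
  leading term x^2: subtract (x)·g(x) = x^2 - 4·x, leaving 0
The remainder is 0, so f(x) = g(x) · h(x) with h(x) = x. Hence g | f, i.e. f ∈ (g).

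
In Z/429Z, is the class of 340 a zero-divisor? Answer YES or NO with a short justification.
NO

gcd(340, 429) = 1, so 340 is a unit in Z/429Z (it has a multiplicative inverse). A unit cannot be a zero-divisor: if 340·b ≡ 0 then multiplying both sides by 340^(−1) gives b ≡ 0. So 340 is not a zero-divisor.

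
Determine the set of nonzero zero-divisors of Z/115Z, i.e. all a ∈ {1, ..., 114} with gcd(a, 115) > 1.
nonzero zero-divisors of Z/115Z = {5, 10, 15, 20, 23, 25, 30, 35, 40, 45, 46, 50, 55, 60, 65, 69, 70, 75, 80, 85, 90, 92, 95, 100, 105, 110}

An element a ∈ Z/115Z (with a ≠ 0) is a zero-divisor iff gcd(a, 115) > 1 (because a is a unit precisely when gcd(a, n) = 1, and in Z/nZ every nonzero, non-unit element is a zero-divisor). Scan a = 1, ..., 114 and keep those with gcd(a, 115) > 1:
  gcd(5, 115) = 5, gcd(10, 115) = 5, gcd(15, 115) = 5, gcd(20, 115) = 5, gcd(23, 115) = 23, gcd(25, 115) = 5, gcd(30, 115) = 5, gcd(35, 115) = 5, gcd(40, 115) = 5, gcd(45, 115) = 5, gcd(46, 115) = 23, gcd(50, 115) = 5, gcd(55, 115) = 5, gcd(60, 115) = 5, gcd(65, 115) = 5, gcd(69, 115) = 23, gcd(70, 115) = 5, gcd(75, 115) = 5, gcd(80, 115) = 5, gcd(85, 115) = 5, gcd(90, 115) = 5, gcd(92, 115) = 23, gcd(95, 115) = 5, gcd(100, 115) = 5, gcd(105, 115) = 5, gcd(110, 115) = 5.
All other a ∈ {1, ..., 114} have gcd(a, 115) = 1 and are units. So the nonzero zero-divisors are exactly the 26 values of a appearing in this scan.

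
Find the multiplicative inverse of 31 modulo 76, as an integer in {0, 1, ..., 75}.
Apply the extended Euclidean algorithm to (76, 31), tracking rows (r, s, t) with s·76 + t·31 = r. Each division r_prev = q·r_cur + r_new produces the new row as (previous row) − q·(current row):
  row A: (76, 1, 0)   [1·76 + 0·31 = 76]
  row B: (31, 0, 1)   [0·76 + 1·31 = 31]
  76 = 2·31 + 14   → row C = row A − 2·row B = (14, 1, −2)   [check: 1·76 − 2·31 = 14]
  31 = 2·14 + 3   → row D = row B − 2·row C = (3, −2, 5)   [check: −2·76 + 5·31 = 3]
  14 = 4·3 + 2   → row E = row C − 4·row D = (2, 9, −22)   [check: 9·76 − 22·31 = 2]
  3 = 1·2 + 1   → row F = row D − 1·row E = (1, −11, 27)   [check: −11·76 + 27·31 = 1]
  2 = 2·1 + 0   → remainder 0, stop. gcd = 1 (last nonzero row F).
The gcd is 1, so 31 is invertible mod 76. The last nonzero row gives −11·76 + 27·31 = 1, so t = 27. So 31^(−1) ≡ 27 (mod 76). Verify: 31 · 27 = 837 ≡ 1 (mod 76). ✓

Final answer: 31^(−1) ≡ 27 (mod 76)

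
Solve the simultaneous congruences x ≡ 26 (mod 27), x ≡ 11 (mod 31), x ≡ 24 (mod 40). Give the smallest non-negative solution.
x ≡ 14984 (mod 33480); the representative in [0, 33480) is 14984

The moduli 27, 31, 40 are pairwise coprime, so by the CRT there is a unique solution mod 27·31·40 = 33480.
Solve by successive substitution. Start with x ≡ 26 (mod 27).
  Combine with x ≡ 11 (mod 31): write x = 26 + 27·t and require 26 + 27·t ≡ 11 (mod 31), i.e. 27·t ≡ 11 − 26 ≡ 16 (mod 31). Since 27^(−1) ≡ 23 (mod 31), t ≡ 23·16 ≡ 27 (mod 31). So x ≡ 26 + 27·27 = 755 (mod 837).
  Combine with x ≡ 24 (mod 40): write x = 755 + 837·t and require 755 + 837·t ≡ 24 (mod 40), i.e. 837·t ≡ 24 − 755 ≡ 29 (mod 40). Since 837^(−1) ≡ 13 (mod 40) (837 ≡ 37 (mod 40)), t ≡ 13·29 ≡ 17 (mod 40). So x ≡ 755 + 837·17 = 14984 (mod 33480).
Unique solution in [0, 33480): x = 14984.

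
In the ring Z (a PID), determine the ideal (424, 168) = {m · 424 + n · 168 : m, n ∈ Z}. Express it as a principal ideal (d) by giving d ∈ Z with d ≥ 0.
(424, 168) = (8); d = 8

In the PID Z, (a, b) is generated by gcd(a, b). Compute gcd(424, 168) with the extended Euclidean algorithm, tracking rows (r, s, t) with s·424 + t·168 = r:
  row A: (424, 1, 0)   [1·424 + 0·168 = 424]
  row B: (168, 0, 1)   [0·424 + 1·168 = 168]
  424 = 2·168 + 88   → row C = row A − 2·row B = (88, 1, −2)   [check: 1·424 − 2·168 = 88]
  168 = 1·88 + 80   → row D = row B − 1·row C = (80, −1, 3)   [check: −1·424 + 3·168 = 80]
  88 = 1·80 + 8   → row E = row C − 1·row D = (8, 2, −5)   [check: 2·424 − 5·168 = 8]
  80 = 10·8 + 0   → remainder 0, stop. gcd = 8 (last nonzero row E).
So gcd(424, 168) = 8, with Bézout identity 2·424 − 5·168 = 8. Containment (⊇): the Bézout identity exhibits 8 as an element of (424, 168), giving (8) ⊆ (424, 168). Containment (⊆): since 8 | 424 and 8 | 168 (424 = 8·53, 168 = 8·21), every Z-linear combination of 424 and 168 is divisible by 8, so (424, 168) ⊆ (8). Therefore (424, 168) = (8), d = 8.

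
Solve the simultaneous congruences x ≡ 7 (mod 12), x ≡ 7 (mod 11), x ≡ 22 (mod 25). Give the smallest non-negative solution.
x ≡ 2647 (mod 3300); the representative in [0, 3300) is 2647

The moduli 12, 11, 25 are pairwise coprime, so by the CRT there is a unique solution mod 12·11·25 = 3300.
Solve by successive substitution. Start with x ≡ 7 (mod 12).
  Combine with x ≡ 7 (mod 11): write x = 7 + 12·t and require 7 + 12·t ≡ 7 (mod 11), i.e. 12·t ≡ 7 − 7 ≡ 0 (mod 11). Since 12^(−1) ≡ 1 (mod 11) (12 ≡ 1 (mod 11)), t ≡ 1·0 ≡ 0 (mod 11). So x ≡ 7 + 12·0 = 7 (mod 132).
  Combine with x ≡ 22 (mod 25): write x = 7 + 132·t and require 7 + 132·t ≡ 22 (mod 25), i.e. 132·t ≡ 22 − 7 ≡ 15 (mod 25). Since 132^(−1) ≡ 18 (mod 25) (132 ≡ 7 (mod 25)), t ≡ 18·15 ≡ 20 (mod 25). So x ≡ 7 + 132·20 = 2647 (mod 3300).
Unique solution in [0, 3300): x = 2647.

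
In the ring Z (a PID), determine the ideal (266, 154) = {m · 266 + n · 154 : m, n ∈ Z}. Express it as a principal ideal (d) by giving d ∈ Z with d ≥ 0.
In the PID Z, (a, b) is generated by gcd(a, b). Compute gcd(266, 154) with the extended Euclidean algorithm, tracking rows (r, s, t) with s·266 + t·154 = r:
  row A: (266, 1, 0)   [1·266 + 0·154 = 266]
  row B: (154, 0, 1)   [0·266 + 1·154 = 154]
  266 = 1·154 + 112   → row C = row A − 1·row B = (112, 1, −1)   [check: 1·266 − 1·154 = 112]
  154 = 1·112 + 42   → row D = row B − 1·row C = (42, −1, 2)   [check: −1·266 + 2·154 = 42]
  112 = 2·42 + 28   → row E = row C − 2·row D = (28, 3, −5)   [check: 3·266 − 5·154 = 28]
  42 = 1·28 + 14   → row F = row D − 1·row E = (14, −4, 7)   [check: −4·266 + 7·154 = 14]
  28 = 2·14 + 0   → remainder 0, stop. gcd = 14 (last nonzero row F).
So gcd(266, 154) = 14, with Bézout identity −4·266 + 7·154 = 14. Containment (⊇): the Bézout identity exhibits 14 as an element of (266, 154), giving (14) ⊆ (266, 154). Containment (⊆): since 14 | 266 and 14 | 154 (266 = 14·19, 154 = 14·11), every Z-linear combination of 266 and 154 is divisible by 14, so (266, 154) ⊆ (14). Therefore (266, 154) = (14), d = 14.

Final answer: (266, 154) = (14); d = 14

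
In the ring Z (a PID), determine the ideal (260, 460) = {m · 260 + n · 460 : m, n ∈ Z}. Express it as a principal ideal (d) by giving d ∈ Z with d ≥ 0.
(260, 460) = (20); d = 20

In the PID Z, (a, b) is generated by gcd(a, b). Compute gcd(460, 260) with the extended Euclidean algorithm, tracking rows (r, s, t) with s·460 + t·260 = r:
  row A: (460, 1, 0)   [1·460 + 0·260 = 460]
  row B: (260, 0, 1)   [0·460 + 1·260 = 260]
  460 = 1·260 + 200   → row C = row A − 1·row B = (200, 1, −1)   [check: 1·460 − 1·260 = 200]
  260 = 1·200 + 60   → row D = row B − 1·row C = (60, −1, 2)   [check: −1·460 + 2·260 = 60]
  200 = 3·60 + 20   → row E = row C − 3·row D = (20, 4, −7)   [check: 4·460 − 7·260 = 20]
  60 = 3·20 + 0   → remainder 0, stop. gcd = 20 (last nonzero row E).
So gcd(260, 460) = 20, with Bézout identity 4·460 − 7·260 = 20. Containment (⊇): the Bézout identity exhibits 20 as an element of (260, 460), giving (20) ⊆ (260, 460). Containment (⊆): since 20 | 260 and 20 | 460 (260 = 20·13, 460 = 20·23), every Z-linear combination of 260 and 460 is divisible by 20, so (260, 460) ⊆ (20). Therefore (260, 460) = (20), d = 20.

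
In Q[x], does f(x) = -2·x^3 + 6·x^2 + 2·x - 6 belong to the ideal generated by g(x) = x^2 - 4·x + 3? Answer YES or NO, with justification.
YES

In Q[x] the ideal (g) consists of all multiples of g, so f ∈ (g) iff g | f, i.e. iff the remainder of f on division by g is 0. Divide f by g (g is monic, so eliminate the leading term of the running remainder at each step):
  leading term -2·x^3: subtract (-2·x)·g(x) = -2·x^3 + 8·x^2 - 6·x, leaving -2·x^2 + 8·x - 6
  leading term -2·x^2: subtract (-2)·g(x) = -2·x^2 + 8·x - 6, leaving 0
The remainder is 0, so f(x) = g(x) · h(x) with h(x) = -2·x - 2. Hence g | f, i.e. f ∈ (g).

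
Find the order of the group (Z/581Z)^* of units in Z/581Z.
|(Z/581Z)^*| = 492

(Z/581Z)^* consists of the classes a with gcd(a, 581) = 1, so its order is φ(581). φ is multiplicative, with φ(p^e) = p^e − p^(e−1). Factorise 581 = 7 · 83. Then
  φ(581) = (7 − 1) · (83 − 1) = 6 · 82 = 492.
Thus |(Z/581Z)^*| = 492.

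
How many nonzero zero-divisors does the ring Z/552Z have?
In Z/552Z each nonzero element is either a unit (gcd with 552 is 1) or a zero-divisor (gcd > 1). The number of units is φ(552): factorise 552 = 2^3 · 3 · 23, so φ(552) = (2^3 − 2^2) · (3 − 1) · (23 − 1) = 4 · 2 · 22 = 176. The nonzero elements number 552 − 1 = 551. Hence the nonzero zero-divisors number 551 − 176 = 375.

Final answer: Z/552Z has 375 nonzero zero-divisors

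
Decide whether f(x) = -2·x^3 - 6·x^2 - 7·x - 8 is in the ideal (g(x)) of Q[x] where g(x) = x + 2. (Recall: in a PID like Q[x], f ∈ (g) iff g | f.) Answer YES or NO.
In Q[x] the ideal (g) consists of all multiples of g, so f ∈ (g) iff g | f, i.e. iff the remainder of f on division by g is 0. Divide f by g (g is monic, so eliminate the leading term of the running remainder at each step):
  leading term -2·x^3: subtract (-2·x^2)·g(x) = -2·x^3 - 4·x^2, leaving -2·x^2 - 7·x - 8
  leading term -2·x^2: subtract (-2·x)·g(x) = -2·x^2 - 4·x, leaving -3·x - 8
  leading term -3·x: subtract (-3)·g(x) = -3·x - 6, leaving -2
The remainder r(x) = -2 ≠ 0 (and deg r < deg g), so g ∤ f, i.e. f ∉ (g).

Final answer: NO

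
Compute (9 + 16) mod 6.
Reduce the summands first: 9 ≡ 3, 16 ≡ 4 (mod 6), so 9 + 16 ≡ 3 + 4 (mod 6). 3 + 4 = 7; 7 = 1·6 + 1, so (9 + 16) mod 6 = 1.

Final answer: 1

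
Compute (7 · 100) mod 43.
12

Reduce the factors first: 100 ≡ 14 (mod 43), so 7 · 100 ≡ 7 · 14 (mod 43). 7 · 14 = 98. Dividing by 43: 98 = 2·43 + 12. So (7 · 100) mod 43 = 12.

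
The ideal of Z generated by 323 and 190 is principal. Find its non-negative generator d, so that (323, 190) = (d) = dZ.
In the PID Z, (a, b) is generated by gcd(a, b). Compute gcd(323, 190) with the extended Euclidean algorithm, tracking rows (r, s, t) with s·323 + t·190 = r:
  row A: (323, 1, 0)   [1·323 + 0·190 = 323]
  row B: (190, 0, 1)   [0·323 + 1·190 = 190]
  323 = 1·190 + 133   → row C = row A − 1·row B = (133, 1, −1)   [check: 1·323 − 1·190 = 133]
  190 = 1·133 + 57   → row D = row B − 1·row C = (57, −1, 2)   [check: −1·323 + 2·190 = 57]
  133 = 2·57 + 19   → row E = row C − 2·row D = (19, 3, −5)   [check: 3·323 − 5·190 = 19]
  57 = 3·19 + 0   → remainder 0, stop. gcd = 19 (last nonzero row E).
So gcd(323, 190) = 19, with Bézout identity 3·323 − 5·190 = 19. Containment (⊇): the Bézout identity exhibits 19 as an element of (323, 190), giving (19) ⊆ (323, 190). Containment (⊆): since 19 | 323 and 19 | 190 (323 = 19·17, 190 = 19·10), every Z-linear combination of 323 and 190 is divisible by 19, so (323, 190) ⊆ (19). Therefore (323, 190) = (19), d = 19.

Final answer: (323, 190) = (19); d = 19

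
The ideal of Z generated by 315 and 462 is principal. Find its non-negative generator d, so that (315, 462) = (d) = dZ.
In the PID Z, (a, b) is generated by gcd(a, b). Compute gcd(462, 315) with the extended Euclidean algorithm, tracking rows (r, s, t) with s·462 + t·315 = r:
  row A: (462, 1, 0)   [1·462 + 0·315 = 462]
  row B: (315, 0, 1)   [0·462 + 1·315 = 315]
  462 = 1·315 + 147   → row C = row A − 1·row B = (147, 1, −1)   [check: 1·462 − 1·315 = 147]
  315 = 2·147 + 21   → row D = row B − 2·row C = (21, −2, 3)   [check: −2·462 + 3·315 = 21]
  147 = 7·21 + 0   → remainder 0, stop. gcd = 21 (last nonzero row D).
So gcd(315, 462) = 21, with Bézout identity −2·462 + 3·315 = 21. Containment (⊇): the Bézout identity exhibits 21 as an element of (315, 462), giving (21) ⊆ (315, 462). Containment (⊆): since 21 | 315 and 21 | 462 (315 = 21·15, 462 = 21·22), every Z-linear combination of 315 and 462 is divisible by 21, so (315, 462) ⊆ (21). Therefore (315, 462) = (21), d = 21.

Final answer: (315, 462) = (21); d = 21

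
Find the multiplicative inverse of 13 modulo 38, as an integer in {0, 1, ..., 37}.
Apply the extended Euclidean algorithm to (38, 13), tracking rows (r, s, t) with s·38 + t·13 = r. Each division r_prev = q·r_cur + r_new produces the new row as (previous row) − q·(current row):
  row A: (38, 1, 0)   [1·38 + 0·13 = 38]
  row B: (13, 0, 1)   [0·38 + 1·13 = 13]
  38 = 2·13 + 12   → row C = row A − 2·row B = (12, 1, −2)   [check: 1·38 − 2·13 = 12]
  13 = 1·12 + 1   → row D = row B − 1·row C = (1, −1, 3)   [check: −1·38 + 3·13 = 1]
  12 = 12·1 + 0   → remainder 0, stop. gcd = 1 (last nonzero row D).
The gcd is 1, so 13 is invertible mod 38. The last nonzero row gives −1·38 + 3·13 = 1, so t = 3. So 13^(−1) ≡ 3 (mod 38). Verify: 13 · 3 = 39 ≡ 1 (mod 38). ✓

Final answer: 13^(−1) ≡ 3 (mod 38)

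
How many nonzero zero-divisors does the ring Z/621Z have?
Z/621Z has 224 nonzero zero-divisors

In Z/621Z each nonzero element is either a unit (gcd with 621 is 1) or a zero-divisor (gcd > 1). The number of units is φ(621): factorise 621 = 3^3 · 23, so φ(621) = (3^3 − 3^2) · (23 − 1) = 18 · 22 = 396. The nonzero elements number 621 − 1 = 620. Hence the nonzero zero-divisors number 620 − 396 = 224.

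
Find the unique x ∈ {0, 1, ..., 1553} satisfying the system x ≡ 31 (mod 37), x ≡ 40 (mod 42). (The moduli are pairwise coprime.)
x ≡ 586 (mod 1554); the representative in [0, 1554) is 586

The moduli 37, 42 are pairwise coprime, so by the CRT there is a unique solution mod 37·42 = 1554.
Solve by successive substitution. Start with x ≡ 31 (mod 37).
  Combine with x ≡ 40 (mod 42): write x = 31 + 37·t and require 31 + 37·t ≡ 40 (mod 42), i.e. 37·t ≡ 40 − 31 ≡ 9 (mod 42). Since 37^(−1) ≡ 25 (mod 42), t ≡ 25·9 ≡ 15 (mod 42). So x ≡ 31 + 37·15 = 586 (mod 1554).
Unique solution in [0, 1554): x = 586.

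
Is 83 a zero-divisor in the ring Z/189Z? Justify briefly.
NO

gcd(83, 189) = 1, so 83 is a unit in Z/189Z (it has a multiplicative inverse). A unit cannot be a zero-divisor: if 83·b ≡ 0 then multiplying both sides by 83^(−1) gives b ≡ 0. So 83 is not a zero-divisor.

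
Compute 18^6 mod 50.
Use repeated squaring. Binary(6) = 110. Walk through the bits of the exponent 6 left-to-right: at each bit after the leading one, square the running value, then multiply by 18 if the bit is 1 (always reducing mod 50):
  bit 1 = 1 (leading): start with 18.
  bit 2 = 1: square 18^2 = 324 ≡ 24; bit is 1, so multiply 24·18 = 432 ≡ 32 (mod 50).
  bit 3 = 0: square 32^2 = 1024 ≡ 24 (mod 50).
Final value: 18^6 ≡ 24 (mod 50).

Final answer: 24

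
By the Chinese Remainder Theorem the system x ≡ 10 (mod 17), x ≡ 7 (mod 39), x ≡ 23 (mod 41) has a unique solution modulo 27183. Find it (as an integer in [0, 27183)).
The moduli 17, 39, 41 are pairwise coprime, so by the CRT there is a unique solution mod 17·39·41 = 27183.
Solve by successive substitution. Start with x ≡ 10 (mod 17).
  Combine with x ≡ 7 (mod 39): write x = 10 + 17·t and require 10 + 17·t ≡ 7 (mod 39), i.e. 17·t ≡ 7 − 10 ≡ 36 (mod 39). Since 17^(−1) ≡ 23 (mod 39), t ≡ 23·36 ≡ 9 (mod 39). So x ≡ 10 + 17·9 = 163 (mod 663).
  Combine with x ≡ 23 (mod 41): write x = 163 + 663·t and require 163 + 663·t ≡ 23 (mod 41), i.e. 663·t ≡ 23 − 163 ≡ 24 (mod 41). Since 663^(−1) ≡ 6 (mod 41) (663 ≡ 7 (mod 41)), t ≡ 6·24 ≡ 21 (mod 41). So x ≡ 163 + 663·21 = 14086 (mod 27183).
Unique solution in [0, 27183): x = 14086.

Final answer: x ≡ 14086 (mod 27183); the representative in [0, 27183) is 14086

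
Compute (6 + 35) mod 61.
41

Both summands are already reduced mod 61. 6 + 35 = 41; 41 = 0·61 + 41, so (6 + 35) mod 61 = 41.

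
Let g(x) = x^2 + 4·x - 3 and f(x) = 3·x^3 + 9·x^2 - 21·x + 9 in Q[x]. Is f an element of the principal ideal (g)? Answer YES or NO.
YES

In Q[x] the ideal (g) consists of all multiples of g, so f ∈ (g) iff g | f, i.e. iff the remainder of f on division by g is 0. Divide f by g (g is monic, so eliminate the leading term of the running remainder at each step):
  leading term 3·x^3: subtract (3·x)·g(x) = 3·x^3 + 12·x^2 - 9·x, leaving -3·x^2 - 12·x + 9
  leading term -3·x^2: subtract (-3)·g(x) = -3·x^2 - 12·x + 9, leaving 0
The remainder is 0, so f(x) = g(x) · h(x) with h(x) = 3·x - 3. Hence g | f, i.e. f ∈ (g).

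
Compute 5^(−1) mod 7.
5^(−1) ≡ 3 (mod 7)

Apply the extended Euclidean algorithm to (7, 5), tracking rows (r, s, t) with s·7 + t·5 = r. Each division r_prev = q·r_cur + r_new produces the new row as (previous row) − q·(current row):
  row A: (7, 1, 0)   [1·7 + 0·5 = 7]
  row B: (5, 0, 1)   [0·7 + 1·5 = 5]
  7 = 1·5 + 2   → row C = row A − 1·row B = (2, 1, −1)   [check: 1·7 − 1·5 = 2]
  5 = 2·2 + 1   → row D = row B − 2·row C = (1, −2, 3)   [check: −2·7 + 3·5 = 1]
  2 = 2·1 + 0   → remainder 0, stop. gcd = 1 (last nonzero row D).
The gcd is 1, so 5 is invertible mod 7. The last nonzero row gives −2·7 + 3·5 = 1, so t = 3. So 5^(−1) ≡ 3 (mod 7). Verify: 5 · 3 = 15 ≡ 1 (mod 7). ✓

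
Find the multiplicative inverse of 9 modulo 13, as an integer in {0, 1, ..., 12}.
Apply the extended Euclidean algorithm to (13, 9), tracking rows (r, s, t) with s·13 + t·9 = r. Each division r_prev = q·r_cur + r_new produces the new row as (previous row) − q·(current row):
  row A: (13, 1, 0)   [1·13 + 0·9 = 13]
  row B: (9, 0, 1)   [0·13 + 1·9 = 9]
  13 = 1·9 + 4   → row C = row A − 1·row B = (4, 1, −1)   [check: 1·13 − 1·9 = 4]
  9 = 2·4 + 1   → row D = row B − 2·row C = (1, −2, 3)   [check: −2·13 + 3·9 = 1]
  4 = 4·1 + 0   → remainder 0, stop. gcd = 1 (last nonzero row D).
The gcd is 1, so 9 is invertible mod 13. The last nonzero row gives −2·13 + 3·9 = 1, so t = 3. So 9^(−1) ≡ 3 (mod 13). Verify: 9 · 3 = 27 ≡ 1 (mod 13). ✓

Final answer: 9^(−1) ≡ 3 (mod 13)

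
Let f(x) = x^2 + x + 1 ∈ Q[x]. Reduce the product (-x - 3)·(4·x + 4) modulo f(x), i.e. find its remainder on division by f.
a · b ≡ -12·x - 8 (mod f(x))

First multiply in Q[x] without reducing: a · b = -4·x^2 - 16·x - 12. Now divide by f(x) = x^2 + x + 1, eliminating the leading term at each step:
  leading term -4·x^2: subtract (-4)·f(x) = -4·x^2 - 4·x - 4, leaving -12·x - 8
The degree is now < 2, so this is the remainder. Hence a · b ≡ -12·x - 8 in Q[x]/(f).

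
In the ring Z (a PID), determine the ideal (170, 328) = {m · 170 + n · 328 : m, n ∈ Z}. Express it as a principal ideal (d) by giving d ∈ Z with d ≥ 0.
(170, 328) = (2); d = 2

In the PID Z, (a, b) is generated by gcd(a, b). Compute gcd(328, 170) with the extended Euclidean algorithm, tracking rows (r, s, t) with s·328 + t·170 = r:
  row A: (328, 1, 0)   [1·328 + 0·170 = 328]
  row B: (170, 0, 1)   [0·328 + 1·170 = 170]
  328 = 1·170 + 158   → row C = row A − 1·row B = (158, 1, −1)   [check: 1·328 − 1·170 = 158]
  170 = 1·158 + 12   → row D = row B − 1·row C = (12, −1, 2)   [check: −1·328 + 2·170 = 12]
  158 = 13·12 + 2   → row E = row C − 13·row D = (2, 14, −27)   [check: 14·328 − 27·170 = 2]
  12 = 6·2 + 0   → remainder 0, stop. gcd = 2 (last nonzero row E).
So gcd(170, 328) = 2, with Bézout identity 14·328 − 27·170 = 2. Containment (⊇): the Bézout identity exhibits 2 as an element of (170, 328), giving (2) ⊆ (170, 328). Containment (⊆): since 2 | 170 and 2 | 328 (170 = 2·85, 328 = 2·164), every Z-linear combination of 170 and 328 is divisible by 2, so (170, 328) ⊆ (2). Therefore (170, 328) = (2), d = 2.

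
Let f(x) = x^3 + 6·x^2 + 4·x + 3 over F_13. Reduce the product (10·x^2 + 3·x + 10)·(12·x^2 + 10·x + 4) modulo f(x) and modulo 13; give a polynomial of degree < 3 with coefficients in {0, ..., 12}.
a · b ≡ 3·x^2 + 8·x + 11 (mod f(x))

Multiply as integer polynomials: a · b = 120·x^4 + 136·x^3 + 190·x^2 + 112·x + 40. Reducing coefficients mod 13: a · b ≡ 3·x^4 + 6·x^3 + 8·x^2 + 8·x + 1. Now divide by f(x) = x^3 + 6·x^2 + 4·x + 3 in F_13[x], eliminating the leading term at each step:
  leading term 3·x^4: subtract (3·x)·f(x) = 3·x^4 + 5·x^3 + 12·x^2 + 9·x, leaving x^3 + 9·x^2 + 12·x + 1 (coefficients mod 13)
  leading term x^3: subtract (1)·f(x) = x^3 + 6·x^2 + 4·x + 3, leaving 3·x^2 + 8·x + 11 (coefficients mod 13)
The degree is now < 3, so this is the remainder. Hence a · b ≡ 3·x^2 + 8·x + 11 in F_13[x]/(f).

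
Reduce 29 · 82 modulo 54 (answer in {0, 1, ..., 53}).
Reduce the factors first: 82 ≡ 28 (mod 54), so 29 · 82 ≡ 29 · 28 (mod 54). 29 · 28 = 812. Dividing by 54: 812 = 15·54 + 2. So (29 · 82) mod 54 = 2.

Final answer: 2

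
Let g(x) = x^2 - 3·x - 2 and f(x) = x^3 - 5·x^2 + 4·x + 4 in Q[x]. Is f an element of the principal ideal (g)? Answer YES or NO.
YES

In Q[x] the ideal (g) consists of all multiples of g, so f ∈ (g) iff g | f, i.e. iff the remainder of f on division by g is 0. Divide f by g (g is monic, so eliminate the leading term of the running remainder at each step):
  leading term x^3: subtract (x)·g(x) = x^3 - 3·x^2 - 2·x, leaving -2·x^2 + 6·x + 4
  leading term -2·x^2: subtract (-2)·g(x) = -2·x^2 + 6·x + 4, leaving 0
The remainder is 0, so f(x) = g(x) · h(x) with h(x) = x - 2. Hence g | f, i.e. f ∈ (g).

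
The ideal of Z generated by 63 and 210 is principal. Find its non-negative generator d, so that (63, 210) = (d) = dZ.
(63, 210) = (21); d = 21

In the PID Z, (a, b) is generated by gcd(a, b). Compute gcd(210, 63) with the extended Euclidean algorithm, tracking rows (r, s, t) with s·210 + t·63 = r:
  row A: (210, 1, 0)   [1·210 + 0·63 = 210]
  row B: (63, 0, 1)   [0·210 + 1·63 = 63]
  210 = 3·63 + 21   → row C = row A − 3·row B = (21, 1, −3)   [check: 1·210 − 3·63 = 21]
  63 = 3·21 + 0   → remainder 0, stop. gcd = 21 (last nonzero row C).
So gcd(63, 210) = 21, with Bézout identity 1·210 − 3·63 = 21. Containment (⊇): the Bézout identity exhibits 21 as an element of (63, 210), giving (21) ⊆ (63, 210). Containment (⊆): since 21 | 63 and 21 | 210 (63 = 21·3, 210 = 21·10), every Z-linear combination of 63 and 210 is divisible by 21, so (63, 210) ⊆ (21). Therefore (63, 210) = (21), d = 21.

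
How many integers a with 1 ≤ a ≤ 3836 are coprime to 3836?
1632

The number of a ∈ {1, ..., 3836} with gcd(a, 3836) = 1 is by definition Euler's totient φ(3836). φ is multiplicative, with φ(p^e) = p^e − p^(e−1). Factorise 3836 = 2^2 · 7 · 137. Then
  φ(3836) = (2^2 − 2^1) · (7 − 1) · (137 − 1) = 2 · 6 · 136 = 1632.
So there are 1632 such integers.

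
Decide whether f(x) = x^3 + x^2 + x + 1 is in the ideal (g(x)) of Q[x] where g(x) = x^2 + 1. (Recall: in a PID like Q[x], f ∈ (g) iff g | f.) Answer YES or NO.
In Q[x] the ideal (g) consists of all multiples of g, so f ∈ (g) iff g | f, i.e. iff the remainder of f on division by g is 0. Divide f by g (g is monic, so eliminate the leading term of the running remainder at each step):
  leading term x^3: subtract (x)·g(x) = x^3 + x, leaving x^2 + 1
  leading term x^2: subtract (1)·g(x) = x^2 + 1, leaving 0
The remainder is 0, so f(x) = g(x) · h(x) with h(x) = x + 1. Hence g | f, i.e. f ∈ (g).

Final answer: YES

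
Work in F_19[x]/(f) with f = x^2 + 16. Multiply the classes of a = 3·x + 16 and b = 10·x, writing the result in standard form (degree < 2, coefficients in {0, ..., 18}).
a · b ≡ 8·x + 14 (mod f(x))

Multiply as integer polynomials: a · b = 30·x^2 + 160·x. Reducing coefficients mod 19: a · b ≡ 11·x^2 + 8·x. Now divide by f(x) = x^2 + 16 in F_19[x], eliminating the leading term at each step:
  leading term 11·x^2: subtract (11)·f(x) = 11·x^2 + 5, leaving 8·x + 14 (coefficients mod 19)
The degree is now < 2, so this is the remainder. Hence a · b ≡ 8·x + 14 in F_19[x]/(f).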